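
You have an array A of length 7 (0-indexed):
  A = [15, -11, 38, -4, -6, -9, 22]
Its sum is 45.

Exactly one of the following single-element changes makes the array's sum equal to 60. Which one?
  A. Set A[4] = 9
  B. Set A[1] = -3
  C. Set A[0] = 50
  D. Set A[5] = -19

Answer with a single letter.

Answer: A

Derivation:
Option A: A[4] -6->9, delta=15, new_sum=45+(15)=60 <-- matches target
Option B: A[1] -11->-3, delta=8, new_sum=45+(8)=53
Option C: A[0] 15->50, delta=35, new_sum=45+(35)=80
Option D: A[5] -9->-19, delta=-10, new_sum=45+(-10)=35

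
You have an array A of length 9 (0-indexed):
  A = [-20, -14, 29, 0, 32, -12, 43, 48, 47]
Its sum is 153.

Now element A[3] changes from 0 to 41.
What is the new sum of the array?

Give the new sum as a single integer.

Answer: 194

Derivation:
Old value at index 3: 0
New value at index 3: 41
Delta = 41 - 0 = 41
New sum = old_sum + delta = 153 + (41) = 194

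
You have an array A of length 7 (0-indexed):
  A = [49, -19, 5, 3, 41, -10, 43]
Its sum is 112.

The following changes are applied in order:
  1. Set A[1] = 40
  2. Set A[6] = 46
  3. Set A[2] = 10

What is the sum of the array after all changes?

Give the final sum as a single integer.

Answer: 179

Derivation:
Initial sum: 112
Change 1: A[1] -19 -> 40, delta = 59, sum = 171
Change 2: A[6] 43 -> 46, delta = 3, sum = 174
Change 3: A[2] 5 -> 10, delta = 5, sum = 179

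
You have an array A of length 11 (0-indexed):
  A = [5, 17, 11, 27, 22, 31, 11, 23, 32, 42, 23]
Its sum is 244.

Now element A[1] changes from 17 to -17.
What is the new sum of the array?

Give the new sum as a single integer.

Answer: 210

Derivation:
Old value at index 1: 17
New value at index 1: -17
Delta = -17 - 17 = -34
New sum = old_sum + delta = 244 + (-34) = 210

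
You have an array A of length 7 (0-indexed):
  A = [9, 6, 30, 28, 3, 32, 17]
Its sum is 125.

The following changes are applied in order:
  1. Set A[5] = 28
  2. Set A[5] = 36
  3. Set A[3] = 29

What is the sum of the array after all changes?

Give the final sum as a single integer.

Initial sum: 125
Change 1: A[5] 32 -> 28, delta = -4, sum = 121
Change 2: A[5] 28 -> 36, delta = 8, sum = 129
Change 3: A[3] 28 -> 29, delta = 1, sum = 130

Answer: 130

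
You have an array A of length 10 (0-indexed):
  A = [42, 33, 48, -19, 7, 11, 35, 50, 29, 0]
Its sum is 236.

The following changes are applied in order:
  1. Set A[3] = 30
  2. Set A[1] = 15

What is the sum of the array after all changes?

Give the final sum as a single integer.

Answer: 267

Derivation:
Initial sum: 236
Change 1: A[3] -19 -> 30, delta = 49, sum = 285
Change 2: A[1] 33 -> 15, delta = -18, sum = 267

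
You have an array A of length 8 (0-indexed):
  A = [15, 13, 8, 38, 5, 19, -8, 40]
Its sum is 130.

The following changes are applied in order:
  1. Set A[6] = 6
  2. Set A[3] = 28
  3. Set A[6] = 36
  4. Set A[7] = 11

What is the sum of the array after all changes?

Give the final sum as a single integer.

Answer: 135

Derivation:
Initial sum: 130
Change 1: A[6] -8 -> 6, delta = 14, sum = 144
Change 2: A[3] 38 -> 28, delta = -10, sum = 134
Change 3: A[6] 6 -> 36, delta = 30, sum = 164
Change 4: A[7] 40 -> 11, delta = -29, sum = 135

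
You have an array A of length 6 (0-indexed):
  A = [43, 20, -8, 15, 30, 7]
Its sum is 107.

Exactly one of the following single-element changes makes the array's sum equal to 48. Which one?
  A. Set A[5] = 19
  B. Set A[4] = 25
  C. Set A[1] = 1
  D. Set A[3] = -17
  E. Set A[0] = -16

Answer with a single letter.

Option A: A[5] 7->19, delta=12, new_sum=107+(12)=119
Option B: A[4] 30->25, delta=-5, new_sum=107+(-5)=102
Option C: A[1] 20->1, delta=-19, new_sum=107+(-19)=88
Option D: A[3] 15->-17, delta=-32, new_sum=107+(-32)=75
Option E: A[0] 43->-16, delta=-59, new_sum=107+(-59)=48 <-- matches target

Answer: E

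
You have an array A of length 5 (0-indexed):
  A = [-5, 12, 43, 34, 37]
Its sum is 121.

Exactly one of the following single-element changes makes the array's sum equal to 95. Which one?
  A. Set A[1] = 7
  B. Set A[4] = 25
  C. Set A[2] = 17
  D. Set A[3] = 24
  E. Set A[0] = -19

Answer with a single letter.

Option A: A[1] 12->7, delta=-5, new_sum=121+(-5)=116
Option B: A[4] 37->25, delta=-12, new_sum=121+(-12)=109
Option C: A[2] 43->17, delta=-26, new_sum=121+(-26)=95 <-- matches target
Option D: A[3] 34->24, delta=-10, new_sum=121+(-10)=111
Option E: A[0] -5->-19, delta=-14, new_sum=121+(-14)=107

Answer: C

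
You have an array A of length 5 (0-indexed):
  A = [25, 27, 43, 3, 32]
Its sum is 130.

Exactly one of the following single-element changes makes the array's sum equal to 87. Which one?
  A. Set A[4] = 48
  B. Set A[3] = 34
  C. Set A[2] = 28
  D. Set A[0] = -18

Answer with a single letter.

Option A: A[4] 32->48, delta=16, new_sum=130+(16)=146
Option B: A[3] 3->34, delta=31, new_sum=130+(31)=161
Option C: A[2] 43->28, delta=-15, new_sum=130+(-15)=115
Option D: A[0] 25->-18, delta=-43, new_sum=130+(-43)=87 <-- matches target

Answer: D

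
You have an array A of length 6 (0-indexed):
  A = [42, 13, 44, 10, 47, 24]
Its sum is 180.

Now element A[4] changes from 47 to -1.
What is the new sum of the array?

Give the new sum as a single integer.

Answer: 132

Derivation:
Old value at index 4: 47
New value at index 4: -1
Delta = -1 - 47 = -48
New sum = old_sum + delta = 180 + (-48) = 132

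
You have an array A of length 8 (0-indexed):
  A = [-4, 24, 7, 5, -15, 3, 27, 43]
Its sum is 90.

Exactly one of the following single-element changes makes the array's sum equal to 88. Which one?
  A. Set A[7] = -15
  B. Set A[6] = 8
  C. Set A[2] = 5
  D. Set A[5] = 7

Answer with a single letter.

Answer: C

Derivation:
Option A: A[7] 43->-15, delta=-58, new_sum=90+(-58)=32
Option B: A[6] 27->8, delta=-19, new_sum=90+(-19)=71
Option C: A[2] 7->5, delta=-2, new_sum=90+(-2)=88 <-- matches target
Option D: A[5] 3->7, delta=4, new_sum=90+(4)=94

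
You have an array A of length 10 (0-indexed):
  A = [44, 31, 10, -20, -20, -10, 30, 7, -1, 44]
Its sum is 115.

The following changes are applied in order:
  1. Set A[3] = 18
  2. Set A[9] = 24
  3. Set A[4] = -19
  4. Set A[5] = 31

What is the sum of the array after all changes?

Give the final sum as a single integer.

Answer: 175

Derivation:
Initial sum: 115
Change 1: A[3] -20 -> 18, delta = 38, sum = 153
Change 2: A[9] 44 -> 24, delta = -20, sum = 133
Change 3: A[4] -20 -> -19, delta = 1, sum = 134
Change 4: A[5] -10 -> 31, delta = 41, sum = 175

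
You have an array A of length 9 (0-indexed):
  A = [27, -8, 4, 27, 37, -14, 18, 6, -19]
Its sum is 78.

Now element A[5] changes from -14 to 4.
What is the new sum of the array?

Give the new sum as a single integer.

Answer: 96

Derivation:
Old value at index 5: -14
New value at index 5: 4
Delta = 4 - -14 = 18
New sum = old_sum + delta = 78 + (18) = 96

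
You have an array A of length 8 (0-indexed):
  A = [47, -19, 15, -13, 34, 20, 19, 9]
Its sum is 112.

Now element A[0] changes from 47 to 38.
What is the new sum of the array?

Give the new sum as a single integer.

Old value at index 0: 47
New value at index 0: 38
Delta = 38 - 47 = -9
New sum = old_sum + delta = 112 + (-9) = 103

Answer: 103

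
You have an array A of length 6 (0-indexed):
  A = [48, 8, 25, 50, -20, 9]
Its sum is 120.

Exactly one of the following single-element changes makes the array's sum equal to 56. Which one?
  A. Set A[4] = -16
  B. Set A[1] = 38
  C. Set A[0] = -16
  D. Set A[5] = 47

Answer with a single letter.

Answer: C

Derivation:
Option A: A[4] -20->-16, delta=4, new_sum=120+(4)=124
Option B: A[1] 8->38, delta=30, new_sum=120+(30)=150
Option C: A[0] 48->-16, delta=-64, new_sum=120+(-64)=56 <-- matches target
Option D: A[5] 9->47, delta=38, new_sum=120+(38)=158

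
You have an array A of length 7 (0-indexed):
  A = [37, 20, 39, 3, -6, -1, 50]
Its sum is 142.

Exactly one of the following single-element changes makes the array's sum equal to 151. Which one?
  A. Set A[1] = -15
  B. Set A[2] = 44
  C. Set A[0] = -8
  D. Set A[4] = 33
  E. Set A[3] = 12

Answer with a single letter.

Option A: A[1] 20->-15, delta=-35, new_sum=142+(-35)=107
Option B: A[2] 39->44, delta=5, new_sum=142+(5)=147
Option C: A[0] 37->-8, delta=-45, new_sum=142+(-45)=97
Option D: A[4] -6->33, delta=39, new_sum=142+(39)=181
Option E: A[3] 3->12, delta=9, new_sum=142+(9)=151 <-- matches target

Answer: E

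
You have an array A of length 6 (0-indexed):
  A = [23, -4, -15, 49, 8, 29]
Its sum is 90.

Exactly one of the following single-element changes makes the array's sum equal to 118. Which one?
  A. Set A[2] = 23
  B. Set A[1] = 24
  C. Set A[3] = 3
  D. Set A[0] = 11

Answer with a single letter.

Answer: B

Derivation:
Option A: A[2] -15->23, delta=38, new_sum=90+(38)=128
Option B: A[1] -4->24, delta=28, new_sum=90+(28)=118 <-- matches target
Option C: A[3] 49->3, delta=-46, new_sum=90+(-46)=44
Option D: A[0] 23->11, delta=-12, new_sum=90+(-12)=78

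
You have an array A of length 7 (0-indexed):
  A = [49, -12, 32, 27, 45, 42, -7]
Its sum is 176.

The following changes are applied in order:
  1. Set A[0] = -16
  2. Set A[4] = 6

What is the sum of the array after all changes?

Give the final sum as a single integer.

Answer: 72

Derivation:
Initial sum: 176
Change 1: A[0] 49 -> -16, delta = -65, sum = 111
Change 2: A[4] 45 -> 6, delta = -39, sum = 72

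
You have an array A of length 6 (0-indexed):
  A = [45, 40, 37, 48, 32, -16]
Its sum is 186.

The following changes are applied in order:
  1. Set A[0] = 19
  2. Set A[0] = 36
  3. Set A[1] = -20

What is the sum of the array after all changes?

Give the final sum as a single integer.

Initial sum: 186
Change 1: A[0] 45 -> 19, delta = -26, sum = 160
Change 2: A[0] 19 -> 36, delta = 17, sum = 177
Change 3: A[1] 40 -> -20, delta = -60, sum = 117

Answer: 117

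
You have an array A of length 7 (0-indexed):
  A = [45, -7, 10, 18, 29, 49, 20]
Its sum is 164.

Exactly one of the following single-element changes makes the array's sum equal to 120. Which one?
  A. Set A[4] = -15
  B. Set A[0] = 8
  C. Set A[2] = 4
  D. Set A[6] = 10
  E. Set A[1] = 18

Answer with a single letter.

Option A: A[4] 29->-15, delta=-44, new_sum=164+(-44)=120 <-- matches target
Option B: A[0] 45->8, delta=-37, new_sum=164+(-37)=127
Option C: A[2] 10->4, delta=-6, new_sum=164+(-6)=158
Option D: A[6] 20->10, delta=-10, new_sum=164+(-10)=154
Option E: A[1] -7->18, delta=25, new_sum=164+(25)=189

Answer: A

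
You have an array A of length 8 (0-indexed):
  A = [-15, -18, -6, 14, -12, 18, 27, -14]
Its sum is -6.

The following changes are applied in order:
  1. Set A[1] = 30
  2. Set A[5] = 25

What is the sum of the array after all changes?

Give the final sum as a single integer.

Initial sum: -6
Change 1: A[1] -18 -> 30, delta = 48, sum = 42
Change 2: A[5] 18 -> 25, delta = 7, sum = 49

Answer: 49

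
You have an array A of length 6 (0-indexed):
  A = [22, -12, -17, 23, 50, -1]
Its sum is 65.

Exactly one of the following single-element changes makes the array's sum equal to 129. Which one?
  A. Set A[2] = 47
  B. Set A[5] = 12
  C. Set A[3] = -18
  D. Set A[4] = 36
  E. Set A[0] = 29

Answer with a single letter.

Option A: A[2] -17->47, delta=64, new_sum=65+(64)=129 <-- matches target
Option B: A[5] -1->12, delta=13, new_sum=65+(13)=78
Option C: A[3] 23->-18, delta=-41, new_sum=65+(-41)=24
Option D: A[4] 50->36, delta=-14, new_sum=65+(-14)=51
Option E: A[0] 22->29, delta=7, new_sum=65+(7)=72

Answer: A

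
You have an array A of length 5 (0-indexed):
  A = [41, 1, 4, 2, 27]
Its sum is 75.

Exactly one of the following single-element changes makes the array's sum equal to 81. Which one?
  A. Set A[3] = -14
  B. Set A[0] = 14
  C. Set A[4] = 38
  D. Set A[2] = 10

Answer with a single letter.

Option A: A[3] 2->-14, delta=-16, new_sum=75+(-16)=59
Option B: A[0] 41->14, delta=-27, new_sum=75+(-27)=48
Option C: A[4] 27->38, delta=11, new_sum=75+(11)=86
Option D: A[2] 4->10, delta=6, new_sum=75+(6)=81 <-- matches target

Answer: D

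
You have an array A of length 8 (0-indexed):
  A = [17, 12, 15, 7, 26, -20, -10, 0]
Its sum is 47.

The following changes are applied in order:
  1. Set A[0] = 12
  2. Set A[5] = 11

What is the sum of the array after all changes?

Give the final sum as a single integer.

Answer: 73

Derivation:
Initial sum: 47
Change 1: A[0] 17 -> 12, delta = -5, sum = 42
Change 2: A[5] -20 -> 11, delta = 31, sum = 73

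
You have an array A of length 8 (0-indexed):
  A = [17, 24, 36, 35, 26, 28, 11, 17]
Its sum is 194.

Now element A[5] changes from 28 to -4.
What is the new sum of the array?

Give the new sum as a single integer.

Old value at index 5: 28
New value at index 5: -4
Delta = -4 - 28 = -32
New sum = old_sum + delta = 194 + (-32) = 162

Answer: 162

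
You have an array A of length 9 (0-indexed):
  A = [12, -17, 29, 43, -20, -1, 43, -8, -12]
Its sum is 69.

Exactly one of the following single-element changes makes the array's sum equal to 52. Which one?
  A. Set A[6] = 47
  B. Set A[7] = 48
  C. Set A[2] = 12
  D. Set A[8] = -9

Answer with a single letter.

Option A: A[6] 43->47, delta=4, new_sum=69+(4)=73
Option B: A[7] -8->48, delta=56, new_sum=69+(56)=125
Option C: A[2] 29->12, delta=-17, new_sum=69+(-17)=52 <-- matches target
Option D: A[8] -12->-9, delta=3, new_sum=69+(3)=72

Answer: C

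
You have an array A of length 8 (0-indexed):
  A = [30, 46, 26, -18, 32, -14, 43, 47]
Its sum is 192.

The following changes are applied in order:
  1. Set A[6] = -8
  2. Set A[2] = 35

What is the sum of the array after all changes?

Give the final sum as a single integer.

Initial sum: 192
Change 1: A[6] 43 -> -8, delta = -51, sum = 141
Change 2: A[2] 26 -> 35, delta = 9, sum = 150

Answer: 150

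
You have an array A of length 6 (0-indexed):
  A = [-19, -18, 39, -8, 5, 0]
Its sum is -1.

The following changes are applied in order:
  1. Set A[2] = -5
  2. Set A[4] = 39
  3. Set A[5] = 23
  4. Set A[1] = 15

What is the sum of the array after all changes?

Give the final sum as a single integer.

Initial sum: -1
Change 1: A[2] 39 -> -5, delta = -44, sum = -45
Change 2: A[4] 5 -> 39, delta = 34, sum = -11
Change 3: A[5] 0 -> 23, delta = 23, sum = 12
Change 4: A[1] -18 -> 15, delta = 33, sum = 45

Answer: 45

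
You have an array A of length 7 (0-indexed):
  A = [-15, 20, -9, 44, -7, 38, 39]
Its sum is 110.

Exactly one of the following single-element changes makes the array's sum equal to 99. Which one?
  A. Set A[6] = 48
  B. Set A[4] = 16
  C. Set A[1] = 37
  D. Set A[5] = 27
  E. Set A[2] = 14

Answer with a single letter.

Answer: D

Derivation:
Option A: A[6] 39->48, delta=9, new_sum=110+(9)=119
Option B: A[4] -7->16, delta=23, new_sum=110+(23)=133
Option C: A[1] 20->37, delta=17, new_sum=110+(17)=127
Option D: A[5] 38->27, delta=-11, new_sum=110+(-11)=99 <-- matches target
Option E: A[2] -9->14, delta=23, new_sum=110+(23)=133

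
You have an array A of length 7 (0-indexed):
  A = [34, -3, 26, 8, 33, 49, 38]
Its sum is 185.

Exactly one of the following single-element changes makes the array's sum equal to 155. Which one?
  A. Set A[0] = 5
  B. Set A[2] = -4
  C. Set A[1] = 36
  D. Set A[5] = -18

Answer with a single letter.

Option A: A[0] 34->5, delta=-29, new_sum=185+(-29)=156
Option B: A[2] 26->-4, delta=-30, new_sum=185+(-30)=155 <-- matches target
Option C: A[1] -3->36, delta=39, new_sum=185+(39)=224
Option D: A[5] 49->-18, delta=-67, new_sum=185+(-67)=118

Answer: B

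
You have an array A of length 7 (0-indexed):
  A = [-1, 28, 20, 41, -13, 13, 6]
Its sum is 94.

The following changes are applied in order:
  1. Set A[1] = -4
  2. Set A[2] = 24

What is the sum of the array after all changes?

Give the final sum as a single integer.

Initial sum: 94
Change 1: A[1] 28 -> -4, delta = -32, sum = 62
Change 2: A[2] 20 -> 24, delta = 4, sum = 66

Answer: 66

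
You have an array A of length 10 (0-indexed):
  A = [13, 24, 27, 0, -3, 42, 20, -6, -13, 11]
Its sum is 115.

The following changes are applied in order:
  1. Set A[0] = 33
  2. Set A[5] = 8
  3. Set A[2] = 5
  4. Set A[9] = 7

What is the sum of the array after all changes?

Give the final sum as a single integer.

Initial sum: 115
Change 1: A[0] 13 -> 33, delta = 20, sum = 135
Change 2: A[5] 42 -> 8, delta = -34, sum = 101
Change 3: A[2] 27 -> 5, delta = -22, sum = 79
Change 4: A[9] 11 -> 7, delta = -4, sum = 75

Answer: 75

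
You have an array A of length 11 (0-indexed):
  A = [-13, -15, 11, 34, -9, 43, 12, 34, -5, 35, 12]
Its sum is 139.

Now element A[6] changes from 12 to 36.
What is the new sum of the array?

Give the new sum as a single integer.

Old value at index 6: 12
New value at index 6: 36
Delta = 36 - 12 = 24
New sum = old_sum + delta = 139 + (24) = 163

Answer: 163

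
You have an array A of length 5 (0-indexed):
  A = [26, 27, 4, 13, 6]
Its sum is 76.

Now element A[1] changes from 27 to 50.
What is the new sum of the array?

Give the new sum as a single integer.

Old value at index 1: 27
New value at index 1: 50
Delta = 50 - 27 = 23
New sum = old_sum + delta = 76 + (23) = 99

Answer: 99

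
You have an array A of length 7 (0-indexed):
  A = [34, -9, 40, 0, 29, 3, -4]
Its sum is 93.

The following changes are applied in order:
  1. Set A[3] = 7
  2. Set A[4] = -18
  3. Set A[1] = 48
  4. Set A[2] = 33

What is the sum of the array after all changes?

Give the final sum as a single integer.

Answer: 103

Derivation:
Initial sum: 93
Change 1: A[3] 0 -> 7, delta = 7, sum = 100
Change 2: A[4] 29 -> -18, delta = -47, sum = 53
Change 3: A[1] -9 -> 48, delta = 57, sum = 110
Change 4: A[2] 40 -> 33, delta = -7, sum = 103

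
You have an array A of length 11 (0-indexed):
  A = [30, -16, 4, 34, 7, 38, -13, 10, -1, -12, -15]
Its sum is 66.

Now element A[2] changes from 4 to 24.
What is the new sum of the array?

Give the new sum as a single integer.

Answer: 86

Derivation:
Old value at index 2: 4
New value at index 2: 24
Delta = 24 - 4 = 20
New sum = old_sum + delta = 66 + (20) = 86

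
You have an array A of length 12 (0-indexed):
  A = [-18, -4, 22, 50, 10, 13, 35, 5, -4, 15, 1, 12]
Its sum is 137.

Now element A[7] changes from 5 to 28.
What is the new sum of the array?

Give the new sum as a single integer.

Old value at index 7: 5
New value at index 7: 28
Delta = 28 - 5 = 23
New sum = old_sum + delta = 137 + (23) = 160

Answer: 160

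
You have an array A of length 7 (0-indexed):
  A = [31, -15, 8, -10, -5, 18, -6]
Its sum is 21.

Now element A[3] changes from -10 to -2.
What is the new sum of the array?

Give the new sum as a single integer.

Answer: 29

Derivation:
Old value at index 3: -10
New value at index 3: -2
Delta = -2 - -10 = 8
New sum = old_sum + delta = 21 + (8) = 29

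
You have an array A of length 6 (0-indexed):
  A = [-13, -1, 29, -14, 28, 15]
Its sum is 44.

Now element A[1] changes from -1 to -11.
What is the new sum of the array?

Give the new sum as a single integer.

Old value at index 1: -1
New value at index 1: -11
Delta = -11 - -1 = -10
New sum = old_sum + delta = 44 + (-10) = 34

Answer: 34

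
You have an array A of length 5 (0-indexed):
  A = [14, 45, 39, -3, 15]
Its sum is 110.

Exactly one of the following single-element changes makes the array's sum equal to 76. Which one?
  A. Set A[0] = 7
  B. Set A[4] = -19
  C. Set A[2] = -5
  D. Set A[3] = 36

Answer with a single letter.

Answer: B

Derivation:
Option A: A[0] 14->7, delta=-7, new_sum=110+(-7)=103
Option B: A[4] 15->-19, delta=-34, new_sum=110+(-34)=76 <-- matches target
Option C: A[2] 39->-5, delta=-44, new_sum=110+(-44)=66
Option D: A[3] -3->36, delta=39, new_sum=110+(39)=149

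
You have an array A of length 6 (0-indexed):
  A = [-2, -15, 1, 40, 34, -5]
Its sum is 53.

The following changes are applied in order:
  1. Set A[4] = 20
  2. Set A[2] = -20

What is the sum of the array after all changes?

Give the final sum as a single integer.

Initial sum: 53
Change 1: A[4] 34 -> 20, delta = -14, sum = 39
Change 2: A[2] 1 -> -20, delta = -21, sum = 18

Answer: 18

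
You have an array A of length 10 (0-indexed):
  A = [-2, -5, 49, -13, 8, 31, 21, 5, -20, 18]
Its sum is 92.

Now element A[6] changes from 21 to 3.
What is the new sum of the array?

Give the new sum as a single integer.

Answer: 74

Derivation:
Old value at index 6: 21
New value at index 6: 3
Delta = 3 - 21 = -18
New sum = old_sum + delta = 92 + (-18) = 74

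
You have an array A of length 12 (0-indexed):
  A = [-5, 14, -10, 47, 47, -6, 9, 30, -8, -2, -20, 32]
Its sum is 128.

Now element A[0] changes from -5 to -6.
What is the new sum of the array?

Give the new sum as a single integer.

Old value at index 0: -5
New value at index 0: -6
Delta = -6 - -5 = -1
New sum = old_sum + delta = 128 + (-1) = 127

Answer: 127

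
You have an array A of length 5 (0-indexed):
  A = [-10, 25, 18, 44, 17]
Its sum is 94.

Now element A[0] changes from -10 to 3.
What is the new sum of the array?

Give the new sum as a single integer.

Old value at index 0: -10
New value at index 0: 3
Delta = 3 - -10 = 13
New sum = old_sum + delta = 94 + (13) = 107

Answer: 107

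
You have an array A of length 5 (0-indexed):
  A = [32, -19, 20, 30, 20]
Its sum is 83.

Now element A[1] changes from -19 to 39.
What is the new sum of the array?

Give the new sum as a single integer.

Answer: 141

Derivation:
Old value at index 1: -19
New value at index 1: 39
Delta = 39 - -19 = 58
New sum = old_sum + delta = 83 + (58) = 141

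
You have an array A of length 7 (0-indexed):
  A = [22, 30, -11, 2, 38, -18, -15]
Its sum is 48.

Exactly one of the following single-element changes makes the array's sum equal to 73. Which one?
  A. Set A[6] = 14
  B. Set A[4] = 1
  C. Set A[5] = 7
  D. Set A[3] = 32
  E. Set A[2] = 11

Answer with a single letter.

Option A: A[6] -15->14, delta=29, new_sum=48+(29)=77
Option B: A[4] 38->1, delta=-37, new_sum=48+(-37)=11
Option C: A[5] -18->7, delta=25, new_sum=48+(25)=73 <-- matches target
Option D: A[3] 2->32, delta=30, new_sum=48+(30)=78
Option E: A[2] -11->11, delta=22, new_sum=48+(22)=70

Answer: C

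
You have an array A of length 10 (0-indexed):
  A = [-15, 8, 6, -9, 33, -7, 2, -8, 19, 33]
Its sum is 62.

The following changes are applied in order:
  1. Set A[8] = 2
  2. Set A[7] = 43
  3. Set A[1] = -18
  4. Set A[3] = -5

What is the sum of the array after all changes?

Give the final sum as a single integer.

Answer: 74

Derivation:
Initial sum: 62
Change 1: A[8] 19 -> 2, delta = -17, sum = 45
Change 2: A[7] -8 -> 43, delta = 51, sum = 96
Change 3: A[1] 8 -> -18, delta = -26, sum = 70
Change 4: A[3] -9 -> -5, delta = 4, sum = 74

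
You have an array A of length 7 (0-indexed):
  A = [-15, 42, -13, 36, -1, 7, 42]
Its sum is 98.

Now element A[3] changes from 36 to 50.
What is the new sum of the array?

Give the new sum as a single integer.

Answer: 112

Derivation:
Old value at index 3: 36
New value at index 3: 50
Delta = 50 - 36 = 14
New sum = old_sum + delta = 98 + (14) = 112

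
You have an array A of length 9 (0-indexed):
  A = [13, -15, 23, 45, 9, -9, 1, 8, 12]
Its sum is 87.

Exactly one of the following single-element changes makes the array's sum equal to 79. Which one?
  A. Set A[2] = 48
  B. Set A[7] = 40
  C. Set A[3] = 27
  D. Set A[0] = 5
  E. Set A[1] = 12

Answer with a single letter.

Option A: A[2] 23->48, delta=25, new_sum=87+(25)=112
Option B: A[7] 8->40, delta=32, new_sum=87+(32)=119
Option C: A[3] 45->27, delta=-18, new_sum=87+(-18)=69
Option D: A[0] 13->5, delta=-8, new_sum=87+(-8)=79 <-- matches target
Option E: A[1] -15->12, delta=27, new_sum=87+(27)=114

Answer: D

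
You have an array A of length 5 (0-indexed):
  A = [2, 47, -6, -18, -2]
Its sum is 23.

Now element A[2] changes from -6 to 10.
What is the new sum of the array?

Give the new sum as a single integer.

Answer: 39

Derivation:
Old value at index 2: -6
New value at index 2: 10
Delta = 10 - -6 = 16
New sum = old_sum + delta = 23 + (16) = 39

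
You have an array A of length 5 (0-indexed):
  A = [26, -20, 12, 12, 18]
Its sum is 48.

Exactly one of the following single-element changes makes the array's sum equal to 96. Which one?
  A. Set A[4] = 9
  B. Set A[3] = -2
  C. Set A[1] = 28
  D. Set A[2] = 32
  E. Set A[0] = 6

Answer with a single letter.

Answer: C

Derivation:
Option A: A[4] 18->9, delta=-9, new_sum=48+(-9)=39
Option B: A[3] 12->-2, delta=-14, new_sum=48+(-14)=34
Option C: A[1] -20->28, delta=48, new_sum=48+(48)=96 <-- matches target
Option D: A[2] 12->32, delta=20, new_sum=48+(20)=68
Option E: A[0] 26->6, delta=-20, new_sum=48+(-20)=28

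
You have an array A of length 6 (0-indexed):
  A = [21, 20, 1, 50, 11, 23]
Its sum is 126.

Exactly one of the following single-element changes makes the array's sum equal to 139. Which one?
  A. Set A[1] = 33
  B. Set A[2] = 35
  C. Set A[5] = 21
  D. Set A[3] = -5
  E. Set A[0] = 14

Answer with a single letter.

Option A: A[1] 20->33, delta=13, new_sum=126+(13)=139 <-- matches target
Option B: A[2] 1->35, delta=34, new_sum=126+(34)=160
Option C: A[5] 23->21, delta=-2, new_sum=126+(-2)=124
Option D: A[3] 50->-5, delta=-55, new_sum=126+(-55)=71
Option E: A[0] 21->14, delta=-7, new_sum=126+(-7)=119

Answer: A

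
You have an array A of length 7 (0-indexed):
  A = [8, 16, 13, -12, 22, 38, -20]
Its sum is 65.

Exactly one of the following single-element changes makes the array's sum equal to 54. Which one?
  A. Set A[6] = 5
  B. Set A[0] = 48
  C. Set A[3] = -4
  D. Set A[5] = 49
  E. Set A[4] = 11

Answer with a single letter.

Answer: E

Derivation:
Option A: A[6] -20->5, delta=25, new_sum=65+(25)=90
Option B: A[0] 8->48, delta=40, new_sum=65+(40)=105
Option C: A[3] -12->-4, delta=8, new_sum=65+(8)=73
Option D: A[5] 38->49, delta=11, new_sum=65+(11)=76
Option E: A[4] 22->11, delta=-11, new_sum=65+(-11)=54 <-- matches target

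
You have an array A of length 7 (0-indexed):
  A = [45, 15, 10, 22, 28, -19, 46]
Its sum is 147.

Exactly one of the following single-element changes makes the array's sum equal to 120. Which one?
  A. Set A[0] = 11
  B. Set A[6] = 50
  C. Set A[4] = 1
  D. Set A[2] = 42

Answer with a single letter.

Option A: A[0] 45->11, delta=-34, new_sum=147+(-34)=113
Option B: A[6] 46->50, delta=4, new_sum=147+(4)=151
Option C: A[4] 28->1, delta=-27, new_sum=147+(-27)=120 <-- matches target
Option D: A[2] 10->42, delta=32, new_sum=147+(32)=179

Answer: C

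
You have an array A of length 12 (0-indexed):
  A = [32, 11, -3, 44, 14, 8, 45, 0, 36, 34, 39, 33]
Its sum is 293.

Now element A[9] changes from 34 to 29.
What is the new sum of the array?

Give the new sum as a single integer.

Answer: 288

Derivation:
Old value at index 9: 34
New value at index 9: 29
Delta = 29 - 34 = -5
New sum = old_sum + delta = 293 + (-5) = 288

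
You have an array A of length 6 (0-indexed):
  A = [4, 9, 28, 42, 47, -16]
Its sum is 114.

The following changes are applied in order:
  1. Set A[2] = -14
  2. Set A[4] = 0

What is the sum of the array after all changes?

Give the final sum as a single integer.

Answer: 25

Derivation:
Initial sum: 114
Change 1: A[2] 28 -> -14, delta = -42, sum = 72
Change 2: A[4] 47 -> 0, delta = -47, sum = 25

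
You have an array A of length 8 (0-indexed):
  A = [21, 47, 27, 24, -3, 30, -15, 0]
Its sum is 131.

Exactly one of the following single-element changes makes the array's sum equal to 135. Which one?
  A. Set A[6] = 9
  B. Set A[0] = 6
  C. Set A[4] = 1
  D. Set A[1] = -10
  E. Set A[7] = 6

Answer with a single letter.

Answer: C

Derivation:
Option A: A[6] -15->9, delta=24, new_sum=131+(24)=155
Option B: A[0] 21->6, delta=-15, new_sum=131+(-15)=116
Option C: A[4] -3->1, delta=4, new_sum=131+(4)=135 <-- matches target
Option D: A[1] 47->-10, delta=-57, new_sum=131+(-57)=74
Option E: A[7] 0->6, delta=6, new_sum=131+(6)=137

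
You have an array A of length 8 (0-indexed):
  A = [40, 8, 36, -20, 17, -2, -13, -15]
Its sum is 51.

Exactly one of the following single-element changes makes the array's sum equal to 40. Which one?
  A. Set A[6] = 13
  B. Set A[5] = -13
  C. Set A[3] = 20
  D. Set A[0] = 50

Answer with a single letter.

Answer: B

Derivation:
Option A: A[6] -13->13, delta=26, new_sum=51+(26)=77
Option B: A[5] -2->-13, delta=-11, new_sum=51+(-11)=40 <-- matches target
Option C: A[3] -20->20, delta=40, new_sum=51+(40)=91
Option D: A[0] 40->50, delta=10, new_sum=51+(10)=61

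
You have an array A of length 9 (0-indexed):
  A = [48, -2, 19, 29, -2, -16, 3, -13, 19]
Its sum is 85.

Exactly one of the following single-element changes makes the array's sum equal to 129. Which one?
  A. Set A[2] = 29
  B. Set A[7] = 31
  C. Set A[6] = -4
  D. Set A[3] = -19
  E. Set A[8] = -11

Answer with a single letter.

Option A: A[2] 19->29, delta=10, new_sum=85+(10)=95
Option B: A[7] -13->31, delta=44, new_sum=85+(44)=129 <-- matches target
Option C: A[6] 3->-4, delta=-7, new_sum=85+(-7)=78
Option D: A[3] 29->-19, delta=-48, new_sum=85+(-48)=37
Option E: A[8] 19->-11, delta=-30, new_sum=85+(-30)=55

Answer: B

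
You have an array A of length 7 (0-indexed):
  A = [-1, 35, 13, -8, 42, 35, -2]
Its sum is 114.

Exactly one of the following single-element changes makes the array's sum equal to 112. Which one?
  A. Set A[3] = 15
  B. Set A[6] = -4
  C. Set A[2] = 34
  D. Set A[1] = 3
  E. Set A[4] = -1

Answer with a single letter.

Answer: B

Derivation:
Option A: A[3] -8->15, delta=23, new_sum=114+(23)=137
Option B: A[6] -2->-4, delta=-2, new_sum=114+(-2)=112 <-- matches target
Option C: A[2] 13->34, delta=21, new_sum=114+(21)=135
Option D: A[1] 35->3, delta=-32, new_sum=114+(-32)=82
Option E: A[4] 42->-1, delta=-43, new_sum=114+(-43)=71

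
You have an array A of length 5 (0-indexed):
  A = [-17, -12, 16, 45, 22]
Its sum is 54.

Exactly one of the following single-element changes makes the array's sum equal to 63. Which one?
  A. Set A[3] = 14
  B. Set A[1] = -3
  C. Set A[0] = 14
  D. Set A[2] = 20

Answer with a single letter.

Option A: A[3] 45->14, delta=-31, new_sum=54+(-31)=23
Option B: A[1] -12->-3, delta=9, new_sum=54+(9)=63 <-- matches target
Option C: A[0] -17->14, delta=31, new_sum=54+(31)=85
Option D: A[2] 16->20, delta=4, new_sum=54+(4)=58

Answer: B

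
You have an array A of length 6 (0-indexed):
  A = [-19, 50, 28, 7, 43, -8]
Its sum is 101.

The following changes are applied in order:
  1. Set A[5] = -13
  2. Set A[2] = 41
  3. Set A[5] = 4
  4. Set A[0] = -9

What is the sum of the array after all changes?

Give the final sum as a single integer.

Initial sum: 101
Change 1: A[5] -8 -> -13, delta = -5, sum = 96
Change 2: A[2] 28 -> 41, delta = 13, sum = 109
Change 3: A[5] -13 -> 4, delta = 17, sum = 126
Change 4: A[0] -19 -> -9, delta = 10, sum = 136

Answer: 136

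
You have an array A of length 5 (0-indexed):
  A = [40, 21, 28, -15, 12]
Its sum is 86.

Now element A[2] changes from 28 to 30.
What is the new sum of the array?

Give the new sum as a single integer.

Answer: 88

Derivation:
Old value at index 2: 28
New value at index 2: 30
Delta = 30 - 28 = 2
New sum = old_sum + delta = 86 + (2) = 88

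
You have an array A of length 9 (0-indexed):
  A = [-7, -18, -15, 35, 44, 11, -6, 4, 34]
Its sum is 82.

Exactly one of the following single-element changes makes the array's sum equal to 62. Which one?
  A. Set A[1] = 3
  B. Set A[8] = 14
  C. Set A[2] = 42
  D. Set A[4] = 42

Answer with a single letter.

Answer: B

Derivation:
Option A: A[1] -18->3, delta=21, new_sum=82+(21)=103
Option B: A[8] 34->14, delta=-20, new_sum=82+(-20)=62 <-- matches target
Option C: A[2] -15->42, delta=57, new_sum=82+(57)=139
Option D: A[4] 44->42, delta=-2, new_sum=82+(-2)=80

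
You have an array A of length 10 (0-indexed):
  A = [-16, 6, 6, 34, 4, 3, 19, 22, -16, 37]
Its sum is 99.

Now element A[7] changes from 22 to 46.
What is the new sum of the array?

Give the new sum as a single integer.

Answer: 123

Derivation:
Old value at index 7: 22
New value at index 7: 46
Delta = 46 - 22 = 24
New sum = old_sum + delta = 99 + (24) = 123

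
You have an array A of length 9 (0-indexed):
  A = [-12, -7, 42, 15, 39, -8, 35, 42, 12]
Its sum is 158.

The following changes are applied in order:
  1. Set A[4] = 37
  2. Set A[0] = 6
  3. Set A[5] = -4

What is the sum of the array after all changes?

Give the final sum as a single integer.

Answer: 178

Derivation:
Initial sum: 158
Change 1: A[4] 39 -> 37, delta = -2, sum = 156
Change 2: A[0] -12 -> 6, delta = 18, sum = 174
Change 3: A[5] -8 -> -4, delta = 4, sum = 178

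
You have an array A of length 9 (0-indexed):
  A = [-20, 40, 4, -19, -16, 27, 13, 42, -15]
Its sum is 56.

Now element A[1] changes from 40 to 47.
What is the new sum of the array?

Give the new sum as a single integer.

Old value at index 1: 40
New value at index 1: 47
Delta = 47 - 40 = 7
New sum = old_sum + delta = 56 + (7) = 63

Answer: 63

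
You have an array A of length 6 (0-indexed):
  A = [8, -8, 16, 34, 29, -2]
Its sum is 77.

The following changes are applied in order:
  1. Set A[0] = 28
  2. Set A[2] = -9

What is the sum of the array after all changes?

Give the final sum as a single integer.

Initial sum: 77
Change 1: A[0] 8 -> 28, delta = 20, sum = 97
Change 2: A[2] 16 -> -9, delta = -25, sum = 72

Answer: 72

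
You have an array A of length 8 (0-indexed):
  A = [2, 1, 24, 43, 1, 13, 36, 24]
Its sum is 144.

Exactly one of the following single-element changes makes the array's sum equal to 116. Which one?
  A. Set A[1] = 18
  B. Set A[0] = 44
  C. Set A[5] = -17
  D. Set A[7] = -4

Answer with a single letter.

Answer: D

Derivation:
Option A: A[1] 1->18, delta=17, new_sum=144+(17)=161
Option B: A[0] 2->44, delta=42, new_sum=144+(42)=186
Option C: A[5] 13->-17, delta=-30, new_sum=144+(-30)=114
Option D: A[7] 24->-4, delta=-28, new_sum=144+(-28)=116 <-- matches target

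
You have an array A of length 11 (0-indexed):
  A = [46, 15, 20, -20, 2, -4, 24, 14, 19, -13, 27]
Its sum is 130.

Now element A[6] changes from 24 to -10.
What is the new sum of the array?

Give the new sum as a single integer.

Old value at index 6: 24
New value at index 6: -10
Delta = -10 - 24 = -34
New sum = old_sum + delta = 130 + (-34) = 96

Answer: 96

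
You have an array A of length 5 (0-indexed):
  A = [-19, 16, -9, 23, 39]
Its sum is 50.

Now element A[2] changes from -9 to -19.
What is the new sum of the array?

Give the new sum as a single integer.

Old value at index 2: -9
New value at index 2: -19
Delta = -19 - -9 = -10
New sum = old_sum + delta = 50 + (-10) = 40

Answer: 40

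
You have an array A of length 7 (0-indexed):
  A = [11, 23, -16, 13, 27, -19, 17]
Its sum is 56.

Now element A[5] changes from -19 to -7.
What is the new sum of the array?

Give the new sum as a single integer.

Answer: 68

Derivation:
Old value at index 5: -19
New value at index 5: -7
Delta = -7 - -19 = 12
New sum = old_sum + delta = 56 + (12) = 68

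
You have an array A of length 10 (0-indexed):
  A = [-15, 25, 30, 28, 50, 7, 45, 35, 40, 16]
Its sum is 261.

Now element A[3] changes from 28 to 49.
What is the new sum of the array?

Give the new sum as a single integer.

Answer: 282

Derivation:
Old value at index 3: 28
New value at index 3: 49
Delta = 49 - 28 = 21
New sum = old_sum + delta = 261 + (21) = 282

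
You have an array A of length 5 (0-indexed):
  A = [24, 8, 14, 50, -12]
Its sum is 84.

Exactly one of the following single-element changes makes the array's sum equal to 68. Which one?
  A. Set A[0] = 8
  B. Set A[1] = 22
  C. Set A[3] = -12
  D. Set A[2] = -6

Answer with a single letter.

Option A: A[0] 24->8, delta=-16, new_sum=84+(-16)=68 <-- matches target
Option B: A[1] 8->22, delta=14, new_sum=84+(14)=98
Option C: A[3] 50->-12, delta=-62, new_sum=84+(-62)=22
Option D: A[2] 14->-6, delta=-20, new_sum=84+(-20)=64

Answer: A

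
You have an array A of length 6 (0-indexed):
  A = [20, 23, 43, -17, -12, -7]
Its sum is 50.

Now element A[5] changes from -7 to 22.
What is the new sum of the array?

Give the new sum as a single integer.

Answer: 79

Derivation:
Old value at index 5: -7
New value at index 5: 22
Delta = 22 - -7 = 29
New sum = old_sum + delta = 50 + (29) = 79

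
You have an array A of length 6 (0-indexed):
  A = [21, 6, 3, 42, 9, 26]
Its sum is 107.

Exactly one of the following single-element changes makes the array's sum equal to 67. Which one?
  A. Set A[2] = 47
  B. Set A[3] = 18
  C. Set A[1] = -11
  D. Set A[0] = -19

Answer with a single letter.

Option A: A[2] 3->47, delta=44, new_sum=107+(44)=151
Option B: A[3] 42->18, delta=-24, new_sum=107+(-24)=83
Option C: A[1] 6->-11, delta=-17, new_sum=107+(-17)=90
Option D: A[0] 21->-19, delta=-40, new_sum=107+(-40)=67 <-- matches target

Answer: D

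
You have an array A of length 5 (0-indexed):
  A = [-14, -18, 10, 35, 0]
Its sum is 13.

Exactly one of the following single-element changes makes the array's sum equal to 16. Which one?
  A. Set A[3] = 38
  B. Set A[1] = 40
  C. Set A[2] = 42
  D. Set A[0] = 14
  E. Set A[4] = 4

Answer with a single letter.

Answer: A

Derivation:
Option A: A[3] 35->38, delta=3, new_sum=13+(3)=16 <-- matches target
Option B: A[1] -18->40, delta=58, new_sum=13+(58)=71
Option C: A[2] 10->42, delta=32, new_sum=13+(32)=45
Option D: A[0] -14->14, delta=28, new_sum=13+(28)=41
Option E: A[4] 0->4, delta=4, new_sum=13+(4)=17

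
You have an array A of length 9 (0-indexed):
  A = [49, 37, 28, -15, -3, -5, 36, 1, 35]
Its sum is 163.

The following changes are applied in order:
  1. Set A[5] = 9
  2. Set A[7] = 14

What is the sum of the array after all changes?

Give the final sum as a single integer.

Answer: 190

Derivation:
Initial sum: 163
Change 1: A[5] -5 -> 9, delta = 14, sum = 177
Change 2: A[7] 1 -> 14, delta = 13, sum = 190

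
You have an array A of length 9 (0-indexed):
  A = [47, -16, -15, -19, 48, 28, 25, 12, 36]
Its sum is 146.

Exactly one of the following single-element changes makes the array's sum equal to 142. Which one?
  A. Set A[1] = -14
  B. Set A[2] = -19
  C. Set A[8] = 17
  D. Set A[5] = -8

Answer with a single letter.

Answer: B

Derivation:
Option A: A[1] -16->-14, delta=2, new_sum=146+(2)=148
Option B: A[2] -15->-19, delta=-4, new_sum=146+(-4)=142 <-- matches target
Option C: A[8] 36->17, delta=-19, new_sum=146+(-19)=127
Option D: A[5] 28->-8, delta=-36, new_sum=146+(-36)=110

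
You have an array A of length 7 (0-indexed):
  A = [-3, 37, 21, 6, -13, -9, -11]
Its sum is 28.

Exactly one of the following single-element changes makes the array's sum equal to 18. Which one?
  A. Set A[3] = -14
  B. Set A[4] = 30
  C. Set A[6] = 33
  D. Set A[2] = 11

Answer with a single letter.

Answer: D

Derivation:
Option A: A[3] 6->-14, delta=-20, new_sum=28+(-20)=8
Option B: A[4] -13->30, delta=43, new_sum=28+(43)=71
Option C: A[6] -11->33, delta=44, new_sum=28+(44)=72
Option D: A[2] 21->11, delta=-10, new_sum=28+(-10)=18 <-- matches target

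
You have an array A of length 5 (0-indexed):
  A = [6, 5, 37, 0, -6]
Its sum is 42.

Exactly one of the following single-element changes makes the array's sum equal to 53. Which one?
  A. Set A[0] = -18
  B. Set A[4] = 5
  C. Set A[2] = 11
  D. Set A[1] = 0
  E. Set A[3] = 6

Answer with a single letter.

Answer: B

Derivation:
Option A: A[0] 6->-18, delta=-24, new_sum=42+(-24)=18
Option B: A[4] -6->5, delta=11, new_sum=42+(11)=53 <-- matches target
Option C: A[2] 37->11, delta=-26, new_sum=42+(-26)=16
Option D: A[1] 5->0, delta=-5, new_sum=42+(-5)=37
Option E: A[3] 0->6, delta=6, new_sum=42+(6)=48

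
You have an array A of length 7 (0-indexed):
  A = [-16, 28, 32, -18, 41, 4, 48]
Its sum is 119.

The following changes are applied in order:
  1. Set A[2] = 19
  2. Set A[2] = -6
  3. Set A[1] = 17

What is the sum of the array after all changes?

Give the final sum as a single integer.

Initial sum: 119
Change 1: A[2] 32 -> 19, delta = -13, sum = 106
Change 2: A[2] 19 -> -6, delta = -25, sum = 81
Change 3: A[1] 28 -> 17, delta = -11, sum = 70

Answer: 70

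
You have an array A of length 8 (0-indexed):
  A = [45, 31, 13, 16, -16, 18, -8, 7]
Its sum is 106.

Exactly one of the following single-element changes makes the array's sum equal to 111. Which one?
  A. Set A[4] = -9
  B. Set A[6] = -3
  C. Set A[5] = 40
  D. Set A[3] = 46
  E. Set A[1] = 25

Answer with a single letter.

Option A: A[4] -16->-9, delta=7, new_sum=106+(7)=113
Option B: A[6] -8->-3, delta=5, new_sum=106+(5)=111 <-- matches target
Option C: A[5] 18->40, delta=22, new_sum=106+(22)=128
Option D: A[3] 16->46, delta=30, new_sum=106+(30)=136
Option E: A[1] 31->25, delta=-6, new_sum=106+(-6)=100

Answer: B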